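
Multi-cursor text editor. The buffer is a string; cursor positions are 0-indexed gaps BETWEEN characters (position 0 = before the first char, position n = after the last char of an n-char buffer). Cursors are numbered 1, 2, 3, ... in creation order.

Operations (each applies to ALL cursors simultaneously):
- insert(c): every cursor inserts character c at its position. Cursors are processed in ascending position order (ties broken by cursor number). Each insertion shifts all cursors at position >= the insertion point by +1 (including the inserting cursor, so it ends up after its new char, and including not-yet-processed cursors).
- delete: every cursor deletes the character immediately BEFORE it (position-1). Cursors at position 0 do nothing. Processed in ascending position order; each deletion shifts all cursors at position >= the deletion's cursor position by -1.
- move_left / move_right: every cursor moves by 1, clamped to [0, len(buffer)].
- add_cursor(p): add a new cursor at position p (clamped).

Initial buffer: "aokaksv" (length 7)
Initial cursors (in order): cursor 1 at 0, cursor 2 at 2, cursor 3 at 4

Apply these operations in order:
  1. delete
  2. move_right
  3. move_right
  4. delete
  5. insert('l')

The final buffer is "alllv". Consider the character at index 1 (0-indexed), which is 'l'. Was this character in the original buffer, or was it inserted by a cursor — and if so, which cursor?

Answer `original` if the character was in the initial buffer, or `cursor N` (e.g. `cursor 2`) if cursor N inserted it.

After op 1 (delete): buffer="akksv" (len 5), cursors c1@0 c2@1 c3@2, authorship .....
After op 2 (move_right): buffer="akksv" (len 5), cursors c1@1 c2@2 c3@3, authorship .....
After op 3 (move_right): buffer="akksv" (len 5), cursors c1@2 c2@3 c3@4, authorship .....
After op 4 (delete): buffer="av" (len 2), cursors c1@1 c2@1 c3@1, authorship ..
After op 5 (insert('l')): buffer="alllv" (len 5), cursors c1@4 c2@4 c3@4, authorship .123.
Authorship (.=original, N=cursor N): . 1 2 3 .
Index 1: author = 1

Answer: cursor 1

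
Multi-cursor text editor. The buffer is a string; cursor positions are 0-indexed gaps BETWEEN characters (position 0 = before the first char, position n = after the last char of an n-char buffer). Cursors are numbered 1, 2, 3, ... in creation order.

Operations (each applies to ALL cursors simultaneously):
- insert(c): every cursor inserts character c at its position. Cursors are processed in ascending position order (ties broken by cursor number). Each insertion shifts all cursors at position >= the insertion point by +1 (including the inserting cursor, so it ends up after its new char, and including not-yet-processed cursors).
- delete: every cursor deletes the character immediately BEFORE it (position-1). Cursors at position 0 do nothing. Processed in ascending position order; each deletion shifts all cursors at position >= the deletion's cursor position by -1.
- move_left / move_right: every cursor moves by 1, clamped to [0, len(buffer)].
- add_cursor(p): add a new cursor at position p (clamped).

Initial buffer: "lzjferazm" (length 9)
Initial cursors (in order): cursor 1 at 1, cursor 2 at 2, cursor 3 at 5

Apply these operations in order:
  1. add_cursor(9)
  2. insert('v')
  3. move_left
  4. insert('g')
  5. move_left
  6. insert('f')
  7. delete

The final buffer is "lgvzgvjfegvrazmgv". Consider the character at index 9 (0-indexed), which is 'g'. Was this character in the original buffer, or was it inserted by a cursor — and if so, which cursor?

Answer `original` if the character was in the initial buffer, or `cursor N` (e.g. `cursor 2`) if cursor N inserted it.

After op 1 (add_cursor(9)): buffer="lzjferazm" (len 9), cursors c1@1 c2@2 c3@5 c4@9, authorship .........
After op 2 (insert('v')): buffer="lvzvjfevrazmv" (len 13), cursors c1@2 c2@4 c3@8 c4@13, authorship .1.2...3....4
After op 3 (move_left): buffer="lvzvjfevrazmv" (len 13), cursors c1@1 c2@3 c3@7 c4@12, authorship .1.2...3....4
After op 4 (insert('g')): buffer="lgvzgvjfegvrazmgv" (len 17), cursors c1@2 c2@5 c3@10 c4@16, authorship .11.22...33....44
After op 5 (move_left): buffer="lgvzgvjfegvrazmgv" (len 17), cursors c1@1 c2@4 c3@9 c4@15, authorship .11.22...33....44
After op 6 (insert('f')): buffer="lfgvzfgvjfefgvrazmfgv" (len 21), cursors c1@2 c2@6 c3@12 c4@19, authorship .111.222...333....444
After op 7 (delete): buffer="lgvzgvjfegvrazmgv" (len 17), cursors c1@1 c2@4 c3@9 c4@15, authorship .11.22...33....44
Authorship (.=original, N=cursor N): . 1 1 . 2 2 . . . 3 3 . . . . 4 4
Index 9: author = 3

Answer: cursor 3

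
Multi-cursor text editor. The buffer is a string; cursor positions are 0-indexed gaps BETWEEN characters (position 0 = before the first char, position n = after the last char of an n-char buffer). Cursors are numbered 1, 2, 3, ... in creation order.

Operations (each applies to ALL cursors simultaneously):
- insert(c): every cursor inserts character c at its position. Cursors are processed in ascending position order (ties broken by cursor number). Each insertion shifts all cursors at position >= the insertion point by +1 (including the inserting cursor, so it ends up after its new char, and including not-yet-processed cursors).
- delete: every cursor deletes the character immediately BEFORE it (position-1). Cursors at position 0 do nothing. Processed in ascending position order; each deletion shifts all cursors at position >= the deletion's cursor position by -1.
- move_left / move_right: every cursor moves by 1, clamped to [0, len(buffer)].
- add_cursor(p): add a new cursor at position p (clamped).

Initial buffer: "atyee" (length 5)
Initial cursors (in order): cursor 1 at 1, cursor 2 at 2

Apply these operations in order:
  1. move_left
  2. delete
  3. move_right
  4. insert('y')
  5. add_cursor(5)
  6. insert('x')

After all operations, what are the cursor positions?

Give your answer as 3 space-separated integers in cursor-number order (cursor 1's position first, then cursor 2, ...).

Answer: 5 5 8

Derivation:
After op 1 (move_left): buffer="atyee" (len 5), cursors c1@0 c2@1, authorship .....
After op 2 (delete): buffer="tyee" (len 4), cursors c1@0 c2@0, authorship ....
After op 3 (move_right): buffer="tyee" (len 4), cursors c1@1 c2@1, authorship ....
After op 4 (insert('y')): buffer="tyyyee" (len 6), cursors c1@3 c2@3, authorship .12...
After op 5 (add_cursor(5)): buffer="tyyyee" (len 6), cursors c1@3 c2@3 c3@5, authorship .12...
After op 6 (insert('x')): buffer="tyyxxyexe" (len 9), cursors c1@5 c2@5 c3@8, authorship .1212..3.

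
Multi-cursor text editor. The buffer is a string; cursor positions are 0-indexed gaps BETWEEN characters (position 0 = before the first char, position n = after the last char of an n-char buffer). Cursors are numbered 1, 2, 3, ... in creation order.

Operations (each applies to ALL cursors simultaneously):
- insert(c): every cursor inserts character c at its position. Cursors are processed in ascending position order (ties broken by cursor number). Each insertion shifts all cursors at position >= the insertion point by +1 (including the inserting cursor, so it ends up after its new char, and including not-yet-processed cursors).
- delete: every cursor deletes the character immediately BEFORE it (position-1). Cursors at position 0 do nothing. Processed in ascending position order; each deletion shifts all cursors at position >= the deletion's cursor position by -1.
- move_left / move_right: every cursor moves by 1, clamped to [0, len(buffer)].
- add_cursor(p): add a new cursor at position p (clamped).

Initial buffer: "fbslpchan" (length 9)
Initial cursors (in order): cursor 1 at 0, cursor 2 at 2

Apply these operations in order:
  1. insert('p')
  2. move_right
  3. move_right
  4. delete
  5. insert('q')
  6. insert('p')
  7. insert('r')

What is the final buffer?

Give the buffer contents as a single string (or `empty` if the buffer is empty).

After op 1 (insert('p')): buffer="pfbpslpchan" (len 11), cursors c1@1 c2@4, authorship 1..2.......
After op 2 (move_right): buffer="pfbpslpchan" (len 11), cursors c1@2 c2@5, authorship 1..2.......
After op 3 (move_right): buffer="pfbpslpchan" (len 11), cursors c1@3 c2@6, authorship 1..2.......
After op 4 (delete): buffer="pfpspchan" (len 9), cursors c1@2 c2@4, authorship 1.2......
After op 5 (insert('q')): buffer="pfqpsqpchan" (len 11), cursors c1@3 c2@6, authorship 1.12.2.....
After op 6 (insert('p')): buffer="pfqppsqppchan" (len 13), cursors c1@4 c2@8, authorship 1.112.22.....
After op 7 (insert('r')): buffer="pfqprpsqprpchan" (len 15), cursors c1@5 c2@10, authorship 1.1112.222.....

Answer: pfqprpsqprpchan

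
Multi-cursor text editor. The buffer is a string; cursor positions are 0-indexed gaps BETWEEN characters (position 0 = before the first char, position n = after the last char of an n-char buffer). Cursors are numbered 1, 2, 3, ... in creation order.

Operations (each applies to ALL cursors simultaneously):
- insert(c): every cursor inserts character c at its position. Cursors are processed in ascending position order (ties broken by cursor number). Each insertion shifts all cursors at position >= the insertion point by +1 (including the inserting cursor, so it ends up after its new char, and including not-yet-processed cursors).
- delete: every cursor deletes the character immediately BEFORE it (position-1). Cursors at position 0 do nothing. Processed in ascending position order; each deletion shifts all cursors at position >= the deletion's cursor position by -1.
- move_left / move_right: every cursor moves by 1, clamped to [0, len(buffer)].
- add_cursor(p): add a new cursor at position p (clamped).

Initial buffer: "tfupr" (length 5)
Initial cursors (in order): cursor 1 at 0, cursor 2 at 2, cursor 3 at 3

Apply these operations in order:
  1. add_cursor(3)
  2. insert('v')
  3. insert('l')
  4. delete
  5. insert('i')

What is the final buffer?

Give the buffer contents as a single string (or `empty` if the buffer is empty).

Answer: vitfviuvviipr

Derivation:
After op 1 (add_cursor(3)): buffer="tfupr" (len 5), cursors c1@0 c2@2 c3@3 c4@3, authorship .....
After op 2 (insert('v')): buffer="vtfvuvvpr" (len 9), cursors c1@1 c2@4 c3@7 c4@7, authorship 1..2.34..
After op 3 (insert('l')): buffer="vltfvluvvllpr" (len 13), cursors c1@2 c2@6 c3@11 c4@11, authorship 11..22.3434..
After op 4 (delete): buffer="vtfvuvvpr" (len 9), cursors c1@1 c2@4 c3@7 c4@7, authorship 1..2.34..
After op 5 (insert('i')): buffer="vitfviuvviipr" (len 13), cursors c1@2 c2@6 c3@11 c4@11, authorship 11..22.3434..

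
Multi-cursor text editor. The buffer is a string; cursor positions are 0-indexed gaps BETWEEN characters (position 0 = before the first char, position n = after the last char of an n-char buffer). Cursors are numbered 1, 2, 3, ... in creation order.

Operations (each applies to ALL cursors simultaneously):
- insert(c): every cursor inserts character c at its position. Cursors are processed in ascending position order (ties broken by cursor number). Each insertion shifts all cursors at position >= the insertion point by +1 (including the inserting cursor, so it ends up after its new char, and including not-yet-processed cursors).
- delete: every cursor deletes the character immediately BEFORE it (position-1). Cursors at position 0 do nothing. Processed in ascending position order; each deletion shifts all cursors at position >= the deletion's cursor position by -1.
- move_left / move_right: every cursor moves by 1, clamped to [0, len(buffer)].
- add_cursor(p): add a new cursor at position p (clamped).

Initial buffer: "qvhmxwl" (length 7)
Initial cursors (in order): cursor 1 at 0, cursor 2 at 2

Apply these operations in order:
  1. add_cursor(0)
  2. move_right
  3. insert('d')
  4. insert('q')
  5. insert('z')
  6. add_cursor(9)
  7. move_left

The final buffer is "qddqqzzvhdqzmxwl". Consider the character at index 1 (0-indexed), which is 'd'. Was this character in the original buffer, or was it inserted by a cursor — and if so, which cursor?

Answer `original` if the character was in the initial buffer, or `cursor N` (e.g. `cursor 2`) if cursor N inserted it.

After op 1 (add_cursor(0)): buffer="qvhmxwl" (len 7), cursors c1@0 c3@0 c2@2, authorship .......
After op 2 (move_right): buffer="qvhmxwl" (len 7), cursors c1@1 c3@1 c2@3, authorship .......
After op 3 (insert('d')): buffer="qddvhdmxwl" (len 10), cursors c1@3 c3@3 c2@6, authorship .13..2....
After op 4 (insert('q')): buffer="qddqqvhdqmxwl" (len 13), cursors c1@5 c3@5 c2@9, authorship .1313..22....
After op 5 (insert('z')): buffer="qddqqzzvhdqzmxwl" (len 16), cursors c1@7 c3@7 c2@12, authorship .131313..222....
After op 6 (add_cursor(9)): buffer="qddqqzzvhdqzmxwl" (len 16), cursors c1@7 c3@7 c4@9 c2@12, authorship .131313..222....
After op 7 (move_left): buffer="qddqqzzvhdqzmxwl" (len 16), cursors c1@6 c3@6 c4@8 c2@11, authorship .131313..222....
Authorship (.=original, N=cursor N): . 1 3 1 3 1 3 . . 2 2 2 . . . .
Index 1: author = 1

Answer: cursor 1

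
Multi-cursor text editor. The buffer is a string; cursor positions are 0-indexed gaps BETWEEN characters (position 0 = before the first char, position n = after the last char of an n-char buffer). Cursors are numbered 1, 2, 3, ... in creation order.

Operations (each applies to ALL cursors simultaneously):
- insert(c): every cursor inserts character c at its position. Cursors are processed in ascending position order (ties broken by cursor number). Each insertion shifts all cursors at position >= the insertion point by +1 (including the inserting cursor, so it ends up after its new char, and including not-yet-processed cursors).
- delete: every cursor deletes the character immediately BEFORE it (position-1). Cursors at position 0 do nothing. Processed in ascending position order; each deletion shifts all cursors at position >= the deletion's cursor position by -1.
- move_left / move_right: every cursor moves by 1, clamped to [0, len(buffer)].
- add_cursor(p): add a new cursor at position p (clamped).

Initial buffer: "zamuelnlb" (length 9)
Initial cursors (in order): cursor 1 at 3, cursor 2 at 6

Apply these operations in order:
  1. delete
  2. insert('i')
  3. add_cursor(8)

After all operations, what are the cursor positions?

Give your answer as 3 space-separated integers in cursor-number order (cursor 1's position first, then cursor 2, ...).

Answer: 3 6 8

Derivation:
After op 1 (delete): buffer="zauenlb" (len 7), cursors c1@2 c2@4, authorship .......
After op 2 (insert('i')): buffer="zaiueinlb" (len 9), cursors c1@3 c2@6, authorship ..1..2...
After op 3 (add_cursor(8)): buffer="zaiueinlb" (len 9), cursors c1@3 c2@6 c3@8, authorship ..1..2...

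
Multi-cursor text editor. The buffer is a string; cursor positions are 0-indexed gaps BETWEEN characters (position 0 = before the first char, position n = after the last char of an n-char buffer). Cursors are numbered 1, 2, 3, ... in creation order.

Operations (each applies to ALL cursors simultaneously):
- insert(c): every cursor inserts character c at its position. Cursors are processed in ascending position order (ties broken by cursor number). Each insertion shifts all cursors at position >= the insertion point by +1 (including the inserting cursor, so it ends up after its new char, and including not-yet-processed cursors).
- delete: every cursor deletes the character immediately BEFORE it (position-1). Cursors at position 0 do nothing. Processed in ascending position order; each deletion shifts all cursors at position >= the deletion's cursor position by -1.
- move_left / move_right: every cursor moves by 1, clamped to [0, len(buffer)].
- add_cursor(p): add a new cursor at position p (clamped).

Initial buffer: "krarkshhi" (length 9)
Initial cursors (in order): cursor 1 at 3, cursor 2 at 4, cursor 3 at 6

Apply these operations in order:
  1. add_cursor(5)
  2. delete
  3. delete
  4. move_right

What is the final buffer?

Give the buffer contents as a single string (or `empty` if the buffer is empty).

Answer: hhi

Derivation:
After op 1 (add_cursor(5)): buffer="krarkshhi" (len 9), cursors c1@3 c2@4 c4@5 c3@6, authorship .........
After op 2 (delete): buffer="krhhi" (len 5), cursors c1@2 c2@2 c3@2 c4@2, authorship .....
After op 3 (delete): buffer="hhi" (len 3), cursors c1@0 c2@0 c3@0 c4@0, authorship ...
After op 4 (move_right): buffer="hhi" (len 3), cursors c1@1 c2@1 c3@1 c4@1, authorship ...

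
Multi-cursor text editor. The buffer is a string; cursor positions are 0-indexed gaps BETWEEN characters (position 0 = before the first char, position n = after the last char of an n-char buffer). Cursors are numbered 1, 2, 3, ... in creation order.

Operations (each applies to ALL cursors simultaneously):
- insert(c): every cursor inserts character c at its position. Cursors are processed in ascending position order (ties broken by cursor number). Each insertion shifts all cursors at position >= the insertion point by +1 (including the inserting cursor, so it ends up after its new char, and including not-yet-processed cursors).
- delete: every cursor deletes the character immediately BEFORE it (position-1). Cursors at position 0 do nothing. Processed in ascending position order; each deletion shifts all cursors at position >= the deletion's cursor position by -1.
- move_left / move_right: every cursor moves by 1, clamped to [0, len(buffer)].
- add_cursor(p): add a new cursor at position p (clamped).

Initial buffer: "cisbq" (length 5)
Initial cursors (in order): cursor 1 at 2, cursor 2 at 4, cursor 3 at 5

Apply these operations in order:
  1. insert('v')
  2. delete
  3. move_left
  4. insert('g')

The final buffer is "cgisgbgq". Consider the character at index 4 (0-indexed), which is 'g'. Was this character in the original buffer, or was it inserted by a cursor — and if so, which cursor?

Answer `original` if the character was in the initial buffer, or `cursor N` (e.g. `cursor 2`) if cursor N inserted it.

After op 1 (insert('v')): buffer="civsbvqv" (len 8), cursors c1@3 c2@6 c3@8, authorship ..1..2.3
After op 2 (delete): buffer="cisbq" (len 5), cursors c1@2 c2@4 c3@5, authorship .....
After op 3 (move_left): buffer="cisbq" (len 5), cursors c1@1 c2@3 c3@4, authorship .....
After op 4 (insert('g')): buffer="cgisgbgq" (len 8), cursors c1@2 c2@5 c3@7, authorship .1..2.3.
Authorship (.=original, N=cursor N): . 1 . . 2 . 3 .
Index 4: author = 2

Answer: cursor 2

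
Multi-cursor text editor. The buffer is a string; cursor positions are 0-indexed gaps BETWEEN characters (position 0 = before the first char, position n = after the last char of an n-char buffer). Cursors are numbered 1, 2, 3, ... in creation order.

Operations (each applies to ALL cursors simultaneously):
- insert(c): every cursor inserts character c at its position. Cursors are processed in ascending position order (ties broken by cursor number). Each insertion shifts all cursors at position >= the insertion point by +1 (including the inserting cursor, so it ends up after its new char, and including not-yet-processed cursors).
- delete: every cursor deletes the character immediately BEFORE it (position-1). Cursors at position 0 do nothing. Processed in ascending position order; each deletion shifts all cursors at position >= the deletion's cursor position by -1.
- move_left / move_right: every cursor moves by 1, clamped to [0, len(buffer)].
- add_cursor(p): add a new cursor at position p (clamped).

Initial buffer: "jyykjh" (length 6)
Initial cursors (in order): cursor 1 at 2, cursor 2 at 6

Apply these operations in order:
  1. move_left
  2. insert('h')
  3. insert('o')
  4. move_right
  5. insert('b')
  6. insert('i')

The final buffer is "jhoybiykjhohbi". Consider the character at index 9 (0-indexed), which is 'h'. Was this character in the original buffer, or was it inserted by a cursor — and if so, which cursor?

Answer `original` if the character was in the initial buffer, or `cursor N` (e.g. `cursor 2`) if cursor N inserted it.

Answer: cursor 2

Derivation:
After op 1 (move_left): buffer="jyykjh" (len 6), cursors c1@1 c2@5, authorship ......
After op 2 (insert('h')): buffer="jhyykjhh" (len 8), cursors c1@2 c2@7, authorship .1....2.
After op 3 (insert('o')): buffer="jhoyykjhoh" (len 10), cursors c1@3 c2@9, authorship .11....22.
After op 4 (move_right): buffer="jhoyykjhoh" (len 10), cursors c1@4 c2@10, authorship .11....22.
After op 5 (insert('b')): buffer="jhoybykjhohb" (len 12), cursors c1@5 c2@12, authorship .11.1...22.2
After op 6 (insert('i')): buffer="jhoybiykjhohbi" (len 14), cursors c1@6 c2@14, authorship .11.11...22.22
Authorship (.=original, N=cursor N): . 1 1 . 1 1 . . . 2 2 . 2 2
Index 9: author = 2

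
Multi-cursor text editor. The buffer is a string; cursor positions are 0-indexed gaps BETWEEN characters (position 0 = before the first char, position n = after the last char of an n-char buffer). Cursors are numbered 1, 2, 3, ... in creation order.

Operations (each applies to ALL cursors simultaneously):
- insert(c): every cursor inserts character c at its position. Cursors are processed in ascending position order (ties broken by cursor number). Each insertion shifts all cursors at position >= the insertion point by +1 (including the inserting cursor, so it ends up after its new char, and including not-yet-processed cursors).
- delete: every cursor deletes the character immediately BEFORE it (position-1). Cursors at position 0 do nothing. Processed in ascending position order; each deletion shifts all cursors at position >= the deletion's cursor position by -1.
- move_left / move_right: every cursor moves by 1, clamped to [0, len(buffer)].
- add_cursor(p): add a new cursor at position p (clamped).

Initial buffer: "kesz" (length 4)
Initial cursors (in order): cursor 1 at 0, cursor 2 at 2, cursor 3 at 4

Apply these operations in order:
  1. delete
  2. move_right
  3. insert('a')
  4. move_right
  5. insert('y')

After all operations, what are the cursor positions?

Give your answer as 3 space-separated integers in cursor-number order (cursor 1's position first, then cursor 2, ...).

Answer: 4 8 8

Derivation:
After op 1 (delete): buffer="ks" (len 2), cursors c1@0 c2@1 c3@2, authorship ..
After op 2 (move_right): buffer="ks" (len 2), cursors c1@1 c2@2 c3@2, authorship ..
After op 3 (insert('a')): buffer="kasaa" (len 5), cursors c1@2 c2@5 c3@5, authorship .1.23
After op 4 (move_right): buffer="kasaa" (len 5), cursors c1@3 c2@5 c3@5, authorship .1.23
After op 5 (insert('y')): buffer="kasyaayy" (len 8), cursors c1@4 c2@8 c3@8, authorship .1.12323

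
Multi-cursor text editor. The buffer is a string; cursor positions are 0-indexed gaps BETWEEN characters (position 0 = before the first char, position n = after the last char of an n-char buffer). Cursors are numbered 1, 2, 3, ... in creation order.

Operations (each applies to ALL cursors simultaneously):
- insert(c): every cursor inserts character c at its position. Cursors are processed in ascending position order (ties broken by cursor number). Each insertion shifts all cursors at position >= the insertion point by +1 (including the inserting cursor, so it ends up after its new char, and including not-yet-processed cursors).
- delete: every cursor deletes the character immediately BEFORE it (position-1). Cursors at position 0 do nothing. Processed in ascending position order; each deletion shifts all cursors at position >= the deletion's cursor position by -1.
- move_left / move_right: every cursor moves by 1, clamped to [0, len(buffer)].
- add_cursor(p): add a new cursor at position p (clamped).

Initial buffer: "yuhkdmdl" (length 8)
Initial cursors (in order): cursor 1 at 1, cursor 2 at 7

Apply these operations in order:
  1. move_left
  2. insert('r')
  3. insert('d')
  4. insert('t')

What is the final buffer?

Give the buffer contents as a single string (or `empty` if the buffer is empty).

After op 1 (move_left): buffer="yuhkdmdl" (len 8), cursors c1@0 c2@6, authorship ........
After op 2 (insert('r')): buffer="ryuhkdmrdl" (len 10), cursors c1@1 c2@8, authorship 1......2..
After op 3 (insert('d')): buffer="rdyuhkdmrddl" (len 12), cursors c1@2 c2@10, authorship 11......22..
After op 4 (insert('t')): buffer="rdtyuhkdmrdtdl" (len 14), cursors c1@3 c2@12, authorship 111......222..

Answer: rdtyuhkdmrdtdl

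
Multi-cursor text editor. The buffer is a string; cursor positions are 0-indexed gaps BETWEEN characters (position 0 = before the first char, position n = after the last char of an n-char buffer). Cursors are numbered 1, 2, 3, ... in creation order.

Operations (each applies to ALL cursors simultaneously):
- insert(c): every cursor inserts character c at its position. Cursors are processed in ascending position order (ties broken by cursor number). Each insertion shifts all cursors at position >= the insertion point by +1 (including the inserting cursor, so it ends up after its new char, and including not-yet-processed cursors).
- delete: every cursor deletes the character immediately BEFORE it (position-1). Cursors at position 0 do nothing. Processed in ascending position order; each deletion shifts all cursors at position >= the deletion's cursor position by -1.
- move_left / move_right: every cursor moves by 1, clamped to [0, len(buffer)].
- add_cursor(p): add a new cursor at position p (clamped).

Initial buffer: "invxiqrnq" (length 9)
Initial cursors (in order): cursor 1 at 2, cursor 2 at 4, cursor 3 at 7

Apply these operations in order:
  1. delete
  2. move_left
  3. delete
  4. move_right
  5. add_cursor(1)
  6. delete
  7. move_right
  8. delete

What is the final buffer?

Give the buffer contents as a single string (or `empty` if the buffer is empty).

After op 1 (delete): buffer="iviqnq" (len 6), cursors c1@1 c2@2 c3@4, authorship ......
After op 2 (move_left): buffer="iviqnq" (len 6), cursors c1@0 c2@1 c3@3, authorship ......
After op 3 (delete): buffer="vqnq" (len 4), cursors c1@0 c2@0 c3@1, authorship ....
After op 4 (move_right): buffer="vqnq" (len 4), cursors c1@1 c2@1 c3@2, authorship ....
After op 5 (add_cursor(1)): buffer="vqnq" (len 4), cursors c1@1 c2@1 c4@1 c3@2, authorship ....
After op 6 (delete): buffer="nq" (len 2), cursors c1@0 c2@0 c3@0 c4@0, authorship ..
After op 7 (move_right): buffer="nq" (len 2), cursors c1@1 c2@1 c3@1 c4@1, authorship ..
After op 8 (delete): buffer="q" (len 1), cursors c1@0 c2@0 c3@0 c4@0, authorship .

Answer: q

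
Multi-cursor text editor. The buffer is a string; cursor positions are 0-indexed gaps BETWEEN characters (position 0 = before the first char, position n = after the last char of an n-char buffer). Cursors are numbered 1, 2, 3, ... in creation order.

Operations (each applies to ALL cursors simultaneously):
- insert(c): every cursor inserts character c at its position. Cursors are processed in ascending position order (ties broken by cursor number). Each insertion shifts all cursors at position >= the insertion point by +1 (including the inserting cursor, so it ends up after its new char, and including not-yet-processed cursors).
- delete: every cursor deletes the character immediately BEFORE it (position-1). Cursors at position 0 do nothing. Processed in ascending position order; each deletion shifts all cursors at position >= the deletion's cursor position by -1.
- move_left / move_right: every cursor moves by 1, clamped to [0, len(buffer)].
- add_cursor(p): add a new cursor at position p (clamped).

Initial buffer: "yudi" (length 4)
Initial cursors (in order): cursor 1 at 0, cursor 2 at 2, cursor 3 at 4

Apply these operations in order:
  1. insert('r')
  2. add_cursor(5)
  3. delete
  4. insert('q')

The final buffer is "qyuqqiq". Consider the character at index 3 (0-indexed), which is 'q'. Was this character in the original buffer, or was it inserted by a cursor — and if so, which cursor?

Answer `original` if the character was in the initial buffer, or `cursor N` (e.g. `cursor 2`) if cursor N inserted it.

After op 1 (insert('r')): buffer="ryurdir" (len 7), cursors c1@1 c2@4 c3@7, authorship 1..2..3
After op 2 (add_cursor(5)): buffer="ryurdir" (len 7), cursors c1@1 c2@4 c4@5 c3@7, authorship 1..2..3
After op 3 (delete): buffer="yui" (len 3), cursors c1@0 c2@2 c4@2 c3@3, authorship ...
After op 4 (insert('q')): buffer="qyuqqiq" (len 7), cursors c1@1 c2@5 c4@5 c3@7, authorship 1..24.3
Authorship (.=original, N=cursor N): 1 . . 2 4 . 3
Index 3: author = 2

Answer: cursor 2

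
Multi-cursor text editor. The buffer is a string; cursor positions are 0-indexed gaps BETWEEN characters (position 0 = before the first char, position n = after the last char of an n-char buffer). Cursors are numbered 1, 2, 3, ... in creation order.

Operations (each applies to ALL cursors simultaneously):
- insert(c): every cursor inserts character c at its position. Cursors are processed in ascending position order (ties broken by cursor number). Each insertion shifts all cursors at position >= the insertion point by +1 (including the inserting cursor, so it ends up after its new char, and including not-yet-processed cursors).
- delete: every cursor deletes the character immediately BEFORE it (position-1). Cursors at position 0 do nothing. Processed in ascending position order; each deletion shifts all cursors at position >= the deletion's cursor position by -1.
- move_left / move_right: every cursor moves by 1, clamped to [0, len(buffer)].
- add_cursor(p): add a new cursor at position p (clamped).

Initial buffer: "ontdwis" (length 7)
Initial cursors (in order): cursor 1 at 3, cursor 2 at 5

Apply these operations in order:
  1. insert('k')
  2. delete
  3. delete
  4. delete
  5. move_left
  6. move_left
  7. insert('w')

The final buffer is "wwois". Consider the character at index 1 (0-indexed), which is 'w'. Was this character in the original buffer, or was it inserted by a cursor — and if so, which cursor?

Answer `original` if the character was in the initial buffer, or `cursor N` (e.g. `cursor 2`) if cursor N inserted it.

Answer: cursor 2

Derivation:
After op 1 (insert('k')): buffer="ontkdwkis" (len 9), cursors c1@4 c2@7, authorship ...1..2..
After op 2 (delete): buffer="ontdwis" (len 7), cursors c1@3 c2@5, authorship .......
After op 3 (delete): buffer="ondis" (len 5), cursors c1@2 c2@3, authorship .....
After op 4 (delete): buffer="ois" (len 3), cursors c1@1 c2@1, authorship ...
After op 5 (move_left): buffer="ois" (len 3), cursors c1@0 c2@0, authorship ...
After op 6 (move_left): buffer="ois" (len 3), cursors c1@0 c2@0, authorship ...
After op 7 (insert('w')): buffer="wwois" (len 5), cursors c1@2 c2@2, authorship 12...
Authorship (.=original, N=cursor N): 1 2 . . .
Index 1: author = 2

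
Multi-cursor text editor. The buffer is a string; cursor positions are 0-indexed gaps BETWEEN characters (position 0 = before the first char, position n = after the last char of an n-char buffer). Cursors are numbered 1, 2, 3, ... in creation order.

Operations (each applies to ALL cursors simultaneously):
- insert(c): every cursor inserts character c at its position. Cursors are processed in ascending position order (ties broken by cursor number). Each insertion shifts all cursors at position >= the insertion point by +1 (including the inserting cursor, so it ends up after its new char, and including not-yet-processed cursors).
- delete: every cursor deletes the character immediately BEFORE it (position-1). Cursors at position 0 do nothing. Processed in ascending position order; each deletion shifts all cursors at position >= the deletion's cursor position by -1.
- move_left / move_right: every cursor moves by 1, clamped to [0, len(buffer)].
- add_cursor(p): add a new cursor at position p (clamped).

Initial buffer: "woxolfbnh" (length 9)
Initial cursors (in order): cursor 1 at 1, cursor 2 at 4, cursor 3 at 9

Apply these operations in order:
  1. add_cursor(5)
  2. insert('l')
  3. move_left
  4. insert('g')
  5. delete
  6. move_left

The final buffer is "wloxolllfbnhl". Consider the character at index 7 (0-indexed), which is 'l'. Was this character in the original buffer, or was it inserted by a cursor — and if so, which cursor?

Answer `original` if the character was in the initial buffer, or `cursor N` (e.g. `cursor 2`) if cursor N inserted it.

After op 1 (add_cursor(5)): buffer="woxolfbnh" (len 9), cursors c1@1 c2@4 c4@5 c3@9, authorship .........
After op 2 (insert('l')): buffer="wloxolllfbnhl" (len 13), cursors c1@2 c2@6 c4@8 c3@13, authorship .1...2.4....3
After op 3 (move_left): buffer="wloxolllfbnhl" (len 13), cursors c1@1 c2@5 c4@7 c3@12, authorship .1...2.4....3
After op 4 (insert('g')): buffer="wgloxogllglfbnhgl" (len 17), cursors c1@2 c2@7 c4@10 c3@16, authorship .11...22.44....33
After op 5 (delete): buffer="wloxolllfbnhl" (len 13), cursors c1@1 c2@5 c4@7 c3@12, authorship .1...2.4....3
After op 6 (move_left): buffer="wloxolllfbnhl" (len 13), cursors c1@0 c2@4 c4@6 c3@11, authorship .1...2.4....3
Authorship (.=original, N=cursor N): . 1 . . . 2 . 4 . . . . 3
Index 7: author = 4

Answer: cursor 4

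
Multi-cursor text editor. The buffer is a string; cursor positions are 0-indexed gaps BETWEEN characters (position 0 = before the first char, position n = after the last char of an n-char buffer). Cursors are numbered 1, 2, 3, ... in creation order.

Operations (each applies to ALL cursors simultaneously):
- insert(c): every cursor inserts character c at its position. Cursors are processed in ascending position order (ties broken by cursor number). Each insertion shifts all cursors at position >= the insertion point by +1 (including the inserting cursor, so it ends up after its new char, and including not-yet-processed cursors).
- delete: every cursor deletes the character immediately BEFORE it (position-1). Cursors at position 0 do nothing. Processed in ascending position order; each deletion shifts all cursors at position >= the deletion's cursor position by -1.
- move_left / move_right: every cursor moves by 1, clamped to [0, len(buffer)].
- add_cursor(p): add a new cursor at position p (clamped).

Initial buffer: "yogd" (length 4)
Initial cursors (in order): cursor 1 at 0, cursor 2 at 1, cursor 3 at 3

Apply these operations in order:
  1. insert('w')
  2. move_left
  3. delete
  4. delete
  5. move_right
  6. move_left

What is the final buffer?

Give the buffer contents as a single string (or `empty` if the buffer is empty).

After op 1 (insert('w')): buffer="wywogwd" (len 7), cursors c1@1 c2@3 c3@6, authorship 1.2..3.
After op 2 (move_left): buffer="wywogwd" (len 7), cursors c1@0 c2@2 c3@5, authorship 1.2..3.
After op 3 (delete): buffer="wwowd" (len 5), cursors c1@0 c2@1 c3@3, authorship 12.3.
After op 4 (delete): buffer="wwd" (len 3), cursors c1@0 c2@0 c3@1, authorship 23.
After op 5 (move_right): buffer="wwd" (len 3), cursors c1@1 c2@1 c3@2, authorship 23.
After op 6 (move_left): buffer="wwd" (len 3), cursors c1@0 c2@0 c3@1, authorship 23.

Answer: wwd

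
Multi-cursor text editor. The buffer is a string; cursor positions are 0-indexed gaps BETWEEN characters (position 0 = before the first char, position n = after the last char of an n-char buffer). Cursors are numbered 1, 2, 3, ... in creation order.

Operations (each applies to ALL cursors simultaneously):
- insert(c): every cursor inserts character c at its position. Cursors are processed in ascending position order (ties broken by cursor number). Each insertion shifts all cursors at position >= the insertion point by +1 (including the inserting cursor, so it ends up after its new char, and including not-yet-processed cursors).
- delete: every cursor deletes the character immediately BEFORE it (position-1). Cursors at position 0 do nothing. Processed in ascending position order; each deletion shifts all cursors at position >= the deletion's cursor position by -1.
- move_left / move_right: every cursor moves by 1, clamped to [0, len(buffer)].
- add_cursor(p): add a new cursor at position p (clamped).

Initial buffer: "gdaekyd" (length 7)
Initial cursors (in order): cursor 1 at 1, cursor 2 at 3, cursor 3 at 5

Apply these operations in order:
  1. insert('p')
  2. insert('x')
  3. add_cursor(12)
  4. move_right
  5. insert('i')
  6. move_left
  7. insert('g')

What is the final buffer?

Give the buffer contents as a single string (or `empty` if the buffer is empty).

Answer: gpxdgiapxegikpxygidgi

Derivation:
After op 1 (insert('p')): buffer="gpdapekpyd" (len 10), cursors c1@2 c2@5 c3@8, authorship .1..2..3..
After op 2 (insert('x')): buffer="gpxdapxekpxyd" (len 13), cursors c1@3 c2@7 c3@11, authorship .11..22..33..
After op 3 (add_cursor(12)): buffer="gpxdapxekpxyd" (len 13), cursors c1@3 c2@7 c3@11 c4@12, authorship .11..22..33..
After op 4 (move_right): buffer="gpxdapxekpxyd" (len 13), cursors c1@4 c2@8 c3@12 c4@13, authorship .11..22..33..
After op 5 (insert('i')): buffer="gpxdiapxeikpxyidi" (len 17), cursors c1@5 c2@10 c3@15 c4@17, authorship .11.1.22.2.33.3.4
After op 6 (move_left): buffer="gpxdiapxeikpxyidi" (len 17), cursors c1@4 c2@9 c3@14 c4@16, authorship .11.1.22.2.33.3.4
After op 7 (insert('g')): buffer="gpxdgiapxegikpxygidgi" (len 21), cursors c1@5 c2@11 c3@17 c4@20, authorship .11.11.22.22.33.33.44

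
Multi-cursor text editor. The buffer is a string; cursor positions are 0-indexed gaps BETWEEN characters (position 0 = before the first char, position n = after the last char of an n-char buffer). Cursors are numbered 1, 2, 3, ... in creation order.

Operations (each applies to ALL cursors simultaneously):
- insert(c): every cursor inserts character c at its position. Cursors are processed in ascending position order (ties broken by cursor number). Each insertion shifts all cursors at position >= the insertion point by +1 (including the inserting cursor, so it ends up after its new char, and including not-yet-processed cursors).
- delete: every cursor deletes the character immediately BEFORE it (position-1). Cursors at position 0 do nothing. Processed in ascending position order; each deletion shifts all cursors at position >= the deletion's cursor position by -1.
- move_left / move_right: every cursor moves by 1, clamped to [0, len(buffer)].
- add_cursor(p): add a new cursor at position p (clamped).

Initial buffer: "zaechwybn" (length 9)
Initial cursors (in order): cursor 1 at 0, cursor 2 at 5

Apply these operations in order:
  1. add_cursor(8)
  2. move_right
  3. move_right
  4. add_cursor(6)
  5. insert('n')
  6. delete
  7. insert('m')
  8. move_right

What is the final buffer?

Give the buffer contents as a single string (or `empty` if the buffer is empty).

Answer: zamechwmymbnm

Derivation:
After op 1 (add_cursor(8)): buffer="zaechwybn" (len 9), cursors c1@0 c2@5 c3@8, authorship .........
After op 2 (move_right): buffer="zaechwybn" (len 9), cursors c1@1 c2@6 c3@9, authorship .........
After op 3 (move_right): buffer="zaechwybn" (len 9), cursors c1@2 c2@7 c3@9, authorship .........
After op 4 (add_cursor(6)): buffer="zaechwybn" (len 9), cursors c1@2 c4@6 c2@7 c3@9, authorship .........
After op 5 (insert('n')): buffer="zanechwnynbnn" (len 13), cursors c1@3 c4@8 c2@10 c3@13, authorship ..1....4.2..3
After op 6 (delete): buffer="zaechwybn" (len 9), cursors c1@2 c4@6 c2@7 c3@9, authorship .........
After op 7 (insert('m')): buffer="zamechwmymbnm" (len 13), cursors c1@3 c4@8 c2@10 c3@13, authorship ..1....4.2..3
After op 8 (move_right): buffer="zamechwmymbnm" (len 13), cursors c1@4 c4@9 c2@11 c3@13, authorship ..1....4.2..3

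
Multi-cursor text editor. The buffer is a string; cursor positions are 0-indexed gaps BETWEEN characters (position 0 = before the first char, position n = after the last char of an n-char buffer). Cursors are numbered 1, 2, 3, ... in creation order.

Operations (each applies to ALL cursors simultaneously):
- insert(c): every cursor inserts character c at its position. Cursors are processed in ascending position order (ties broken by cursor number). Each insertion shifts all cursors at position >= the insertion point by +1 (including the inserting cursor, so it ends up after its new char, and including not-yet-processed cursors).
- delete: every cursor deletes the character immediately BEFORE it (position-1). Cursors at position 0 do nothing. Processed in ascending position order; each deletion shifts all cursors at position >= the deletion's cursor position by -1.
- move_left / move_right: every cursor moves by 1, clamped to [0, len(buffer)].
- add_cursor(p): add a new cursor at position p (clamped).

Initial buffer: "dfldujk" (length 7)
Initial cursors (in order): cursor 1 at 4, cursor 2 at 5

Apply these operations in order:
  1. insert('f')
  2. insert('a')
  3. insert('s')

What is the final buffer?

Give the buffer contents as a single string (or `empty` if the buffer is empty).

After op 1 (insert('f')): buffer="dfldfufjk" (len 9), cursors c1@5 c2@7, authorship ....1.2..
After op 2 (insert('a')): buffer="dfldfaufajk" (len 11), cursors c1@6 c2@9, authorship ....11.22..
After op 3 (insert('s')): buffer="dfldfasufasjk" (len 13), cursors c1@7 c2@11, authorship ....111.222..

Answer: dfldfasufasjk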